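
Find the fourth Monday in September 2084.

September 1, 2084 is a Friday.
The first Monday is therefore September 4 (3 days later).
The fourth Monday is 4 + 3×7 = September 25.

September 25, 2084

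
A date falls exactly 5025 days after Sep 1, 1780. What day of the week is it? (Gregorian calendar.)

Thursday

First find the weekday of Sep 1, 1780. Doomsday rule: the anchor day for the 1700s is Sunday. For year 80: 80÷12 = 6 r 8, and 8÷4 = 2, so 6+8+2 = 16.
Sunday + 16 ≡ Tuesday — that's 1780's doomsday.
In September the doomsday date is Sep 5.
Sep 1 is 4 days before Sep 5; 4 mod 7 = 4, so Tuesday − 4 = Friday.
5025 mod 7 = 6, so 5025 days after a Friday is Friday + 6 = Thursday.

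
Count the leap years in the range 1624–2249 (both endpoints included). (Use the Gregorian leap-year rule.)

Multiples of 4 in [1624,2249]: 157.
Of those, multiples of 100: 6 (not leap unless ÷400).
Multiples of 400: 1.
Leap years = 157 − 6 + 1 = 152.

152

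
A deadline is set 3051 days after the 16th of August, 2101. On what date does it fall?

December 23, 2109

+365 (one year) → Aug 16, 2102 (2686 left).
+365 (one year) → Aug 16, 2103 (2321 left).
+366 (one year; includes Feb 29, 2104) → Aug 16, 2104 (1955 left).
+365 (one year) → Aug 16, 2105 (1590 left).
+365 (one year) → Aug 16, 2106 (1225 left).
+365 (one year) → Aug 16, 2107 (860 left).
+366 (one year; includes Feb 29, 2108) → Aug 16, 2108 (494 left).
+365 (one year) → Aug 16, 2109 (129 left).
Aug has 31 days: +16 → Sep 1, 2109 (113 left).
Sep has 30 days: +30 → Oct 1, 2109 (83 left).
Oct has 31 days: +31 → Nov 1, 2109 (52 left).
Nov has 30 days: +30 → Dec 1, 2109 (22 left).
+22 → Dec 23, 2109.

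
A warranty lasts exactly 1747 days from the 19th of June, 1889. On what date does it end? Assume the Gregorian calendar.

April 1, 1894

+365 (one year) → Jun 19, 1890 (1382 left).
+365 (one year) → Jun 19, 1891 (1017 left).
+366 (one year; includes Feb 29, 1892) → Jun 19, 1892 (651 left).
+365 (one year) → Jun 19, 1893 (286 left).
Jun has 30 days: +12 → Jul 1, 1893 (274 left).
Jul has 31 days: +31 → Aug 1, 1893 (243 left).
Aug has 31 days: +31 → Sep 1, 1893 (212 left).
Sep has 30 days: +30 → Oct 1, 1893 (182 left).
Oct has 31 days: +31 → Nov 1, 1893 (151 left).
Nov has 30 days: +30 → Dec 1, 1893 (121 left).
Dec has 31 days: +31 → Jan 1, 1894 (90 left).
Jan has 31 days: +31 → Feb 1, 1894 (59 left).
Feb has 28 days: +28 → Mar 1, 1894 (31 left).
Mar has 31 days: +31 → Apr 1, 1894 (0 left).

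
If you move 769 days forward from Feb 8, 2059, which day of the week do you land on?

First find the weekday of Feb 8, 2059. Doomsday rule: the anchor day for the 2000s is Tuesday. For year 59: 59÷12 = 4 r 11, and 11÷4 = 2, so 4+11+2 = 17.
Tuesday + 17 ≡ Friday — that's 2059's doomsday.
In February the doomsday date is Feb 28 (2059 is not a leap year).
Feb 8 is 20 days before Feb 28; 20 mod 7 = 6, so Friday − 6 = Saturday.
769 mod 7 = 6, so 769 days after a Saturday is Saturday + 6 = Friday.

Friday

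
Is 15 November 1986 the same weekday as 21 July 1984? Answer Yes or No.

Yes

From Jul 21, 1984 to Nov 15, 1986 is 847 days.
847 mod 7 = 0, so they are the same weekday.
(Jul 21, 1984 is a Saturday; Nov 15, 1986 is a Saturday.)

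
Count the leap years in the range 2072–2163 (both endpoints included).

Multiples of 4 in [2072,2163]: 23.
Of those, multiples of 100: 1 (not leap unless ÷400).
Multiples of 400: 0.
Leap years = 23 − 1 + 0 = 22.

22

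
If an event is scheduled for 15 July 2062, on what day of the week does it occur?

Saturday

Doomsday rule: the anchor day for the 2000s is Tuesday. For year 62: 62÷12 = 5 r 2, and 2÷4 = 0, so 5+2+0 = 7.
Tuesday + 7 ≡ Tuesday — that's 2062's doomsday.
In July the doomsday date is Jul 11.
Jul 15 is 4 days after Jul 11; 4 mod 7 = 4, so Tuesday + 4 = Saturday.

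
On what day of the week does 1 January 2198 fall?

Monday

Doomsday rule: the anchor day for the 2100s is Sunday. For year 98: 98÷12 = 8 r 2, and 2÷4 = 0, so 8+2+0 = 10.
Sunday + 10 ≡ Wednesday — that's 2198's doomsday.
In January the doomsday date is Jan 3 (2198 is not a leap year).
Jan 1 is 2 days before Jan 3; 2 mod 7 = 2, so Wednesday − 2 = Monday.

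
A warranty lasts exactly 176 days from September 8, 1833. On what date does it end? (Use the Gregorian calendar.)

Sep has 30 days: +23 → Oct 1, 1833 (153 left).
Oct has 31 days: +31 → Nov 1, 1833 (122 left).
Nov has 30 days: +30 → Dec 1, 1833 (92 left).
Dec has 31 days: +31 → Jan 1, 1834 (61 left).
Jan has 31 days: +31 → Feb 1, 1834 (30 left).
Feb has 28 days: +28 → Mar 1, 1834 (2 left).
+2 → Mar 3, 1834.

March 3, 1834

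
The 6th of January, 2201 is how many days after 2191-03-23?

Mar 23, 2191 → Mar 23, 2192: 366 days (Feb 29, 2192 is in that span).
Mar 23, 2192 → Mar 23, 2193: 365 days.
Mar 23, 2193 → Mar 23, 2194: 365 days.
Mar 23, 2194 → Mar 23, 2195: 365 days.
Mar 23, 2195 → Mar 23, 2196: 366 days (Feb 29, 2196 is in that span).
Mar 23, 2196 → Mar 23, 2197: 365 days.
Mar 23, 2197 → Mar 23, 2198: 365 days.
Mar 23, 2198 → Mar 23, 2199: 365 days.
Mar 23, 2199 → Mar 23, 2200: 365 days.
Mar 23, 2200 → Apr 23, 2200: 31 days (March has 31).
Apr 23, 2200 → May 23, 2200: 30 days (April has 30).
May 23, 2200 → Jun 23, 2200: 31 days (May has 31).
Jun 23, 2200 → Jul 23, 2200: 30 days (June has 30).
Jul 23, 2200 → Aug 23, 2200: 31 days (July has 31).
Aug 23, 2200 → Sep 23, 2200: 31 days (August has 31).
Sep 23, 2200 → Oct 23, 2200: 30 days (September has 30).
Oct 23, 2200 → Nov 23, 2200: 31 days (October has 31).
Nov 23, 2200 → Dec 23, 2200: 30 days (November has 30).
Dec 23, 2200 → Jan 6, 2201: 14 days.
Total: 3576 days.

3576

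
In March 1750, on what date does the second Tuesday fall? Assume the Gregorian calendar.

March 10, 1750

March 1, 1750 is a Sunday.
The first Tuesday is therefore March 3 (2 days later).
The second Tuesday is 3 + 1×7 = March 10.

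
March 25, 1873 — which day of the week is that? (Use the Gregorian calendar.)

January 1, 1873 is a Wednesday.
Jan 1, 1873 → Feb 1, 1873: 31 days (January has 31).
Feb 1, 1873 → Mar 1, 1873: 28 days (February has 28).
Mar 1, 1873 → Mar 25, 1873: 24 days.
Total: 83 days.
83 mod 7 = 6, so Wednesday + 6 = Tuesday.

Tuesday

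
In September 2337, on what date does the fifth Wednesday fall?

September 1, 2337 is a Wednesday.
The first Wednesday is therefore September 1 (same day).
The fifth Wednesday is 1 + 4×7 = September 29.

September 29, 2337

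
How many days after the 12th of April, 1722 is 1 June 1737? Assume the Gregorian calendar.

5529

Apr 12, 1722 → Apr 12, 1723: 365 days.
Apr 12, 1723 → Apr 12, 1724: 366 days (Feb 29, 1724 is in that span).
Apr 12, 1724 → Apr 12, 1725: 365 days.
Apr 12, 1725 → Apr 12, 1726: 365 days.
Apr 12, 1726 → Apr 12, 1727: 365 days.
Apr 12, 1727 → Apr 12, 1728: 366 days (Feb 29, 1728 is in that span).
Apr 12, 1728 → Apr 12, 1729: 365 days.
Apr 12, 1729 → Apr 12, 1730: 365 days.
Apr 12, 1730 → Apr 12, 1731: 365 days.
Apr 12, 1731 → Apr 12, 1732: 366 days (Feb 29, 1732 is in that span).
Apr 12, 1732 → Apr 12, 1733: 365 days.
Apr 12, 1733 → Apr 12, 1734: 365 days.
Apr 12, 1734 → Apr 12, 1735: 365 days.
Apr 12, 1735 → Apr 12, 1736: 366 days (Feb 29, 1736 is in that span).
Apr 12, 1736 → Apr 12, 1737: 365 days.
Apr 12, 1737 → May 12, 1737: 30 days (April has 30).
May 12, 1737 → Jun 1, 1737: 20 days.
Total: 5529 days.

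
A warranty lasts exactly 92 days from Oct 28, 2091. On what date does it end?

January 28, 2092

Oct has 31 days: +4 → Nov 1, 2091 (88 left).
Nov has 30 days: +30 → Dec 1, 2091 (58 left).
Dec has 31 days: +31 → Jan 1, 2092 (27 left).
+27 → Jan 28, 2092.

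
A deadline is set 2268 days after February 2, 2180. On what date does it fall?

April 19, 2186

+366 (one year; includes Feb 29, 2180) → Feb 2, 2181 (1902 left).
+365 (one year) → Feb 2, 2182 (1537 left).
+365 (one year) → Feb 2, 2183 (1172 left).
+365 (one year) → Feb 2, 2184 (807 left).
+366 (one year; includes Feb 29, 2184) → Feb 2, 2185 (441 left).
+365 (one year) → Feb 2, 2186 (76 left).
Feb has 28 days: +27 → Mar 1, 2186 (49 left).
Mar has 31 days: +31 → Apr 1, 2186 (18 left).
+18 → Apr 19, 2186.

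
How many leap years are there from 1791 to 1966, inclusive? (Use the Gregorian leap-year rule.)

Multiples of 4 in [1791,1966]: 44.
Of those, multiples of 100: 2 (not leap unless ÷400).
Multiples of 400: 0.
Leap years = 44 − 2 + 0 = 42.

42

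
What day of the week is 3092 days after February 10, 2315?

Monday

First find the weekday of Feb 10, 2315. Doomsday rule: the anchor day for the 2300s is Wednesday. For year 15: 15÷12 = 1 r 3, and 3÷4 = 0, so 1+3+0 = 4.
Wednesday + 4 ≡ Sunday — that's 2315's doomsday.
In February the doomsday date is Feb 28 (2315 is not a leap year).
Feb 10 is 18 days before Feb 28; 18 mod 7 = 4, so Sunday − 4 = Wednesday.
3092 mod 7 = 5, so 3092 days after a Wednesday is Wednesday + 5 = Monday.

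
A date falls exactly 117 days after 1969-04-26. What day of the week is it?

First find the weekday of Apr 26, 1969. Doomsday rule: the anchor day for the 1900s is Wednesday. For year 69: 69÷12 = 5 r 9, and 9÷4 = 2, so 5+9+2 = 16.
Wednesday + 16 ≡ Friday — that's 1969's doomsday.
In April the doomsday date is Apr 4.
Apr 26 is 22 days after Apr 4; 22 mod 7 = 1, so Friday + 1 = Saturday.
117 mod 7 = 5, so 117 days after a Saturday is Saturday + 5 = Thursday.

Thursday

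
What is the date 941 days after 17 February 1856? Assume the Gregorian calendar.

+366 (one year; includes Feb 29, 1856) → Feb 17, 1857 (575 left).
+365 (one year) → Feb 17, 1858 (210 left).
Feb has 28 days: +12 → Mar 1, 1858 (198 left).
Mar has 31 days: +31 → Apr 1, 1858 (167 left).
Apr has 30 days: +30 → May 1, 1858 (137 left).
May has 31 days: +31 → Jun 1, 1858 (106 left).
Jun has 30 days: +30 → Jul 1, 1858 (76 left).
Jul has 31 days: +31 → Aug 1, 1858 (45 left).
Aug has 31 days: +31 → Sep 1, 1858 (14 left).
+14 → Sep 15, 1858.

September 15, 1858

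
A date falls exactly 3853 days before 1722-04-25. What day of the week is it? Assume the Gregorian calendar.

Apr 25, 1722 is a Saturday.
3853 mod 7 = 3, so 3853 days before a Saturday is Saturday − 3 = Wednesday.

Wednesday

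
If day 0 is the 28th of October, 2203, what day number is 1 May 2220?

Oct 28, 2203 → Oct 28, 2204: 366 days (Feb 29, 2204 is in that span).
Oct 28, 2204 → Oct 28, 2205: 365 days.
Oct 28, 2205 → Oct 28, 2206: 365 days.
Oct 28, 2206 → Oct 28, 2207: 365 days.
Oct 28, 2207 → Oct 28, 2208: 366 days (Feb 29, 2208 is in that span).
Oct 28, 2208 → Oct 28, 2209: 365 days.
Oct 28, 2209 → Oct 28, 2210: 365 days.
Oct 28, 2210 → Oct 28, 2211: 365 days.
Oct 28, 2211 → Oct 28, 2212: 366 days (Feb 29, 2212 is in that span).
Oct 28, 2212 → Oct 28, 2213: 365 days.
Oct 28, 2213 → Oct 28, 2214: 365 days.
Oct 28, 2214 → Oct 28, 2215: 365 days.
Oct 28, 2215 → Oct 28, 2216: 366 days (Feb 29, 2216 is in that span).
Oct 28, 2216 → Oct 28, 2217: 365 days.
Oct 28, 2217 → Oct 28, 2218: 365 days.
Oct 28, 2218 → Oct 28, 2219: 365 days.
Oct 28, 2219 → Nov 28, 2219: 31 days (October has 31).
Nov 28, 2219 → Dec 28, 2219: 30 days (November has 30).
Dec 28, 2219 → Jan 28, 2220: 31 days (December has 31).
Jan 28, 2220 → Feb 28, 2220: 31 days (January has 31).
Feb 28, 2220 → Mar 28, 2220: 29 days (February has 29).
Mar 28, 2220 → Apr 28, 2220: 31 days (March has 31).
Apr 28, 2220 → May 1, 2220: 3 days.
Total: 6030 days.

6030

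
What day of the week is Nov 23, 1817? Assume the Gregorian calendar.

Sunday

Doomsday rule: the anchor day for the 1800s is Friday. For year 17: 17÷12 = 1 r 5, and 5÷4 = 1, so 1+5+1 = 7.
Friday + 7 ≡ Friday — that's 1817's doomsday.
In November the doomsday date is Nov 7.
Nov 23 is 16 days after Nov 7; 16 mod 7 = 2, so Friday + 2 = Sunday.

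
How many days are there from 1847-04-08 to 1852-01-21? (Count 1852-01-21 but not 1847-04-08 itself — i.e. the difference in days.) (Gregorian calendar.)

Apr 8, 1847 → Apr 8, 1848: 366 days (Feb 29, 1848 is in that span).
Apr 8, 1848 → Apr 8, 1849: 365 days.
Apr 8, 1849 → Apr 8, 1850: 365 days.
Apr 8, 1850 → Apr 8, 1851: 365 days.
Apr 8, 1851 → May 8, 1851: 30 days (April has 30).
May 8, 1851 → Jun 8, 1851: 31 days (May has 31).
Jun 8, 1851 → Jul 8, 1851: 30 days (June has 30).
Jul 8, 1851 → Aug 8, 1851: 31 days (July has 31).
Aug 8, 1851 → Sep 8, 1851: 31 days (August has 31).
Sep 8, 1851 → Oct 8, 1851: 30 days (September has 30).
Oct 8, 1851 → Nov 8, 1851: 31 days (October has 31).
Nov 8, 1851 → Dec 8, 1851: 30 days (November has 30).
Dec 8, 1851 → Jan 8, 1852: 31 days (December has 31).
Jan 8, 1852 → Jan 21, 1852: 13 days.
Total: 1749 days.

1749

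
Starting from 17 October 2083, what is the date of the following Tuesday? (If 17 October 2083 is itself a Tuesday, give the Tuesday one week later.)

Oct 17, 2083 is a Sunday.
From Sunday to the next Tuesday is 2 days.
Oct 17, 2083 + 2 = Oct 19, 2083.

October 19, 2083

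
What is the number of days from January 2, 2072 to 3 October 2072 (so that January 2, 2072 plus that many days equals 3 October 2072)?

275

Jan 2, 2072 → Feb 2, 2072: 31 days (January has 31).
Feb 2, 2072 → Mar 2, 2072: 29 days (February has 29).
Mar 2, 2072 → Apr 2, 2072: 31 days (March has 31).
Apr 2, 2072 → May 2, 2072: 30 days (April has 30).
May 2, 2072 → Jun 2, 2072: 31 days (May has 31).
Jun 2, 2072 → Jul 2, 2072: 30 days (June has 30).
Jul 2, 2072 → Aug 2, 2072: 31 days (July has 31).
Aug 2, 2072 → Sep 2, 2072: 31 days (August has 31).
Sep 2, 2072 → Oct 2, 2072: 30 days (September has 30).
Oct 2, 2072 → Oct 3, 2072: 1 days.
Total: 275 days.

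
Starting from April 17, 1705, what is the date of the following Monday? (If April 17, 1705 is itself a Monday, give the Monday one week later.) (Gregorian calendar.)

Apr 17, 1705 is a Friday.
From Friday to the next Monday is 3 days.
Apr 17, 1705 + 3 = Apr 20, 1705.

April 20, 1705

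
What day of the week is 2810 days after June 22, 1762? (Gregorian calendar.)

Friday

First find the weekday of Jun 22, 1762. Doomsday rule: the anchor day for the 1700s is Sunday. For year 62: 62÷12 = 5 r 2, and 2÷4 = 0, so 5+2+0 = 7.
Sunday + 7 ≡ Sunday — that's 1762's doomsday.
In June the doomsday date is Jun 6.
Jun 22 is 16 days after Jun 6; 16 mod 7 = 2, so Sunday + 2 = Tuesday.
2810 mod 7 = 3, so 2810 days after a Tuesday is Tuesday + 3 = Friday.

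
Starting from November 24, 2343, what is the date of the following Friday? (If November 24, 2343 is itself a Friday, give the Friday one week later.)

Nov 24, 2343 is a Wednesday.
From Wednesday to the next Friday is 2 days.
Nov 24, 2343 + 2 = Nov 26, 2343.

November 26, 2343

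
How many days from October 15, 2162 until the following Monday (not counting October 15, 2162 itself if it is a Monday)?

3

Oct 15, 2162 is a Friday.
From Friday to the next Monday is 3 days.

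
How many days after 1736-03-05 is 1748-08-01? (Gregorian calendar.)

Mar 5, 1736 → Mar 5, 1737: 365 days.
Mar 5, 1737 → Mar 5, 1738: 365 days.
Mar 5, 1738 → Mar 5, 1739: 365 days.
Mar 5, 1739 → Mar 5, 1740: 366 days (Feb 29, 1740 is in that span).
Mar 5, 1740 → Mar 5, 1741: 365 days.
Mar 5, 1741 → Mar 5, 1742: 365 days.
Mar 5, 1742 → Mar 5, 1743: 365 days.
Mar 5, 1743 → Mar 5, 1744: 366 days (Feb 29, 1744 is in that span).
Mar 5, 1744 → Mar 5, 1745: 365 days.
Mar 5, 1745 → Mar 5, 1746: 365 days.
Mar 5, 1746 → Mar 5, 1747: 365 days.
Mar 5, 1747 → Mar 5, 1748: 366 days (Feb 29, 1748 is in that span).
Mar 5, 1748 → Apr 5, 1748: 31 days (March has 31).
Apr 5, 1748 → May 5, 1748: 30 days (April has 30).
May 5, 1748 → Jun 5, 1748: 31 days (May has 31).
Jun 5, 1748 → Jul 5, 1748: 30 days (June has 30).
Jul 5, 1748 → Aug 1, 1748: 27 days.
Total: 4532 days.

4532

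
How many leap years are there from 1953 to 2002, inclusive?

Multiples of 4 in [1953,2002]: 12.
Of those, multiples of 100: 1 (not leap unless ÷400).
Multiples of 400: 1.
Leap years = 12 − 1 + 1 = 12.

12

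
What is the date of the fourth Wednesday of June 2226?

June 28, 2226

June 1, 2226 is a Thursday.
The first Wednesday is therefore June 7 (6 days later).
The fourth Wednesday is 7 + 3×7 = June 28.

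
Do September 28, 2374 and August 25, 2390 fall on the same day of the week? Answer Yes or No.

From Sep 28, 2374 to Aug 25, 2390 is 5810 days.
5810 mod 7 = 0, so they are the same weekday.
(Sep 28, 2374 is a Saturday; Aug 25, 2390 is a Saturday.)

Yes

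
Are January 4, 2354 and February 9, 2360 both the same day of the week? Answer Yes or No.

No

From Jan 4, 2354 to Feb 9, 2360 is 2227 days.
2227 mod 7 = 1, so they are different weekdays.
(Jan 4, 2354 is a Monday; Feb 9, 2360 is a Tuesday.)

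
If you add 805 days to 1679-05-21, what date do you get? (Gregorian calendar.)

+366 (one year; includes Feb 29, 1680) → May 21, 1680 (439 left).
+365 (one year) → May 21, 1681 (74 left).
May has 31 days: +11 → Jun 1, 1681 (63 left).
Jun has 30 days: +30 → Jul 1, 1681 (33 left).
Jul has 31 days: +31 → Aug 1, 1681 (2 left).
+2 → Aug 3, 1681.

August 3, 1681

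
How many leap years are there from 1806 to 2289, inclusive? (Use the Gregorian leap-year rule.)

Multiples of 4 in [1806,2289]: 121.
Of those, multiples of 100: 4 (not leap unless ÷400).
Multiples of 400: 1.
Leap years = 121 − 4 + 1 = 118.

118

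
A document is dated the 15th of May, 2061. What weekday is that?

January 1, 2061 is a Saturday.
Jan 1, 2061 → Feb 1, 2061: 31 days (January has 31).
Feb 1, 2061 → Mar 1, 2061: 28 days (February has 28).
Mar 1, 2061 → Apr 1, 2061: 31 days (March has 31).
Apr 1, 2061 → May 1, 2061: 30 days (April has 30).
May 1, 2061 → May 15, 2061: 14 days.
Total: 134 days.
134 mod 7 = 1, so Saturday + 1 = Sunday.

Sunday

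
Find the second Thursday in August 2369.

August 14, 2369

August 1, 2369 is a Friday.
The first Thursday is therefore August 7 (6 days later).
The second Thursday is 7 + 1×7 = August 14.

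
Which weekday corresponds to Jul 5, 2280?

Monday

Doomsday rule: the anchor day for the 2200s is Friday. For year 80: 80÷12 = 6 r 8, and 8÷4 = 2, so 6+8+2 = 16.
Friday + 16 ≡ Sunday — that's 2280's doomsday.
In July the doomsday date is Jul 11.
Jul 5 is 6 days before Jul 11; 6 mod 7 = 6, so Sunday − 6 = Monday.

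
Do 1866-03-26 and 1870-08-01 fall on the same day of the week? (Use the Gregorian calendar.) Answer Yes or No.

From Mar 26, 1866 to Aug 1, 1870 is 1589 days.
1589 mod 7 = 0, so they are the same weekday.
(Mar 26, 1866 is a Monday; Aug 1, 1870 is a Monday.)

Yes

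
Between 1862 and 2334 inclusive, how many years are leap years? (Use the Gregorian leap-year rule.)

114

Multiples of 4 in [1862,2334]: 118.
Of those, multiples of 100: 5 (not leap unless ÷400).
Multiples of 400: 1.
Leap years = 118 − 5 + 1 = 114.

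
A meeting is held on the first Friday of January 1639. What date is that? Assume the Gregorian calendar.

January 1, 1639 is a Saturday.
The first Friday is therefore January 7 (6 days later).

January 7, 1639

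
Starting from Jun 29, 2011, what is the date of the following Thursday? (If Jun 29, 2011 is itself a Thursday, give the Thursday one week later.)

Jun 29, 2011 is a Wednesday.
From Wednesday to the next Thursday is 1 day.
Jun 29, 2011 + 1 = Jun 30, 2011.

June 30, 2011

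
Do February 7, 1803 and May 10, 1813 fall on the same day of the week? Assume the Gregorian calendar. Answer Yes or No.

Yes

From Feb 7, 1803 to May 10, 1813 is 3745 days.
3745 mod 7 = 0, so they are the same weekday.
(Feb 7, 1803 is a Monday; May 10, 1813 is a Monday.)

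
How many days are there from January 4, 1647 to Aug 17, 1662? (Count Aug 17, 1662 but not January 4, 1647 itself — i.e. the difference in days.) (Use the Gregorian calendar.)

Jan 4, 1647 → Jan 4, 1648: 365 days.
Jan 4, 1648 → Jan 4, 1649: 366 days (Feb 29, 1648 is in that span).
Jan 4, 1649 → Jan 4, 1650: 365 days.
Jan 4, 1650 → Jan 4, 1651: 365 days.
Jan 4, 1651 → Jan 4, 1652: 365 days.
Jan 4, 1652 → Jan 4, 1653: 366 days (Feb 29, 1652 is in that span).
Jan 4, 1653 → Jan 4, 1654: 365 days.
Jan 4, 1654 → Jan 4, 1655: 365 days.
Jan 4, 1655 → Jan 4, 1656: 365 days.
Jan 4, 1656 → Jan 4, 1657: 366 days (Feb 29, 1656 is in that span).
Jan 4, 1657 → Jan 4, 1658: 365 days.
Jan 4, 1658 → Jan 4, 1659: 365 days.
Jan 4, 1659 → Jan 4, 1660: 365 days.
Jan 4, 1660 → Jan 4, 1661: 366 days (Feb 29, 1660 is in that span).
Jan 4, 1661 → Jan 4, 1662: 365 days.
Jan 4, 1662 → Feb 4, 1662: 31 days (January has 31).
Feb 4, 1662 → Mar 4, 1662: 28 days (February has 28).
Mar 4, 1662 → Apr 4, 1662: 31 days (March has 31).
Apr 4, 1662 → May 4, 1662: 30 days (April has 30).
May 4, 1662 → Jun 4, 1662: 31 days (May has 31).
Jun 4, 1662 → Jul 4, 1662: 30 days (June has 30).
Jul 4, 1662 → Aug 4, 1662: 31 days (July has 31).
Aug 4, 1662 → Aug 17, 1662: 13 days.
Total: 5704 days.

5704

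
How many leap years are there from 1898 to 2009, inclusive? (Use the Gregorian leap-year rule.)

27

Multiples of 4 in [1898,2009]: 28.
Of those, multiples of 100: 2 (not leap unless ÷400).
Multiples of 400: 1.
Leap years = 28 − 2 + 1 = 27.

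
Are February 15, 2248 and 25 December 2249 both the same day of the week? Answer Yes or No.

Yes

From Feb 15, 2248 to Dec 25, 2249 is 679 days.
679 mod 7 = 0, so they are the same weekday.
(Feb 15, 2248 is a Tuesday; Dec 25, 2249 is a Tuesday.)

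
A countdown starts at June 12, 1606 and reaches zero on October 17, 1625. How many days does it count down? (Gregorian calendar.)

Jun 12, 1606 → Jun 12, 1607: 365 days.
Jun 12, 1607 → Jun 12, 1608: 366 days (Feb 29, 1608 is in that span).
Jun 12, 1608 → Jun 12, 1609: 365 days.
Jun 12, 1609 → Jun 12, 1610: 365 days.
Jun 12, 1610 → Jun 12, 1611: 365 days.
Jun 12, 1611 → Jun 12, 1612: 366 days (Feb 29, 1612 is in that span).
Jun 12, 1612 → Jun 12, 1613: 365 days.
Jun 12, 1613 → Jun 12, 1614: 365 days.
Jun 12, 1614 → Jun 12, 1615: 365 days.
Jun 12, 1615 → Jun 12, 1616: 366 days (Feb 29, 1616 is in that span).
Jun 12, 1616 → Jun 12, 1617: 365 days.
Jun 12, 1617 → Jun 12, 1618: 365 days.
Jun 12, 1618 → Jun 12, 1619: 365 days.
Jun 12, 1619 → Jun 12, 1620: 366 days (Feb 29, 1620 is in that span).
Jun 12, 1620 → Jun 12, 1621: 365 days.
Jun 12, 1621 → Jun 12, 1622: 365 days.
Jun 12, 1622 → Jun 12, 1623: 365 days.
Jun 12, 1623 → Jun 12, 1624: 366 days (Feb 29, 1624 is in that span).
Jun 12, 1624 → Jun 12, 1625: 365 days.
Jun 12, 1625 → Jul 12, 1625: 30 days (June has 30).
Jul 12, 1625 → Aug 12, 1625: 31 days (July has 31).
Aug 12, 1625 → Sep 12, 1625: 31 days (August has 31).
Sep 12, 1625 → Oct 12, 1625: 30 days (September has 30).
Oct 12, 1625 → Oct 17, 1625: 5 days.
Total: 7067 days.

7067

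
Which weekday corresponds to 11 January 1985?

January 1, 1985 is a Tuesday.
Jan 1, 1985 → Jan 11, 1985: 10 days.
Total: 10 days.
10 mod 7 = 3, so Tuesday + 3 = Friday.

Friday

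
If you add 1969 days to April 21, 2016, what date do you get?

+365 (one year) → Apr 21, 2017 (1604 left).
+365 (one year) → Apr 21, 2018 (1239 left).
+365 (one year) → Apr 21, 2019 (874 left).
+366 (one year; includes Feb 29, 2020) → Apr 21, 2020 (508 left).
+365 (one year) → Apr 21, 2021 (143 left).
Apr has 30 days: +10 → May 1, 2021 (133 left).
May has 31 days: +31 → Jun 1, 2021 (102 left).
Jun has 30 days: +30 → Jul 1, 2021 (72 left).
Jul has 31 days: +31 → Aug 1, 2021 (41 left).
Aug has 31 days: +31 → Sep 1, 2021 (10 left).
+10 → Sep 11, 2021.

September 11, 2021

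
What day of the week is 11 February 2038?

Doomsday rule: the anchor day for the 2000s is Tuesday. For year 38: 38÷12 = 3 r 2, and 2÷4 = 0, so 3+2+0 = 5.
Tuesday + 5 ≡ Sunday — that's 2038's doomsday.
In February the doomsday date is Feb 28 (2038 is not a leap year).
Feb 11 is 17 days before Feb 28; 17 mod 7 = 3, so Sunday − 3 = Thursday.

Thursday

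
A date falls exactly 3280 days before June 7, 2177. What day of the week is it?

First find the weekday of Jun 7, 2177. Doomsday rule: the anchor day for the 2100s is Sunday. For year 77: 77÷12 = 6 r 5, and 5÷4 = 1, so 6+5+1 = 12.
Sunday + 12 ≡ Friday — that's 2177's doomsday.
In June the doomsday date is Jun 6.
Jun 7 is 1 day after Jun 6; 1 mod 7 = 1, so Friday + 1 = Saturday.
3280 mod 7 = 4, so 3280 days before a Saturday is Saturday − 4 = Tuesday.

Tuesday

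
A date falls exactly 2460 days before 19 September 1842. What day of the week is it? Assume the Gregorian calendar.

Sep 19, 1842 is a Monday.
2460 mod 7 = 3, so 2460 days before a Monday is Monday − 3 = Friday.

Friday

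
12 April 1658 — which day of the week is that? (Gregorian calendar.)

Friday

Doomsday rule: the anchor day for the 1600s is Tuesday. For year 58: 58÷12 = 4 r 10, and 10÷4 = 2, so 4+10+2 = 16.
Tuesday + 16 ≡ Thursday — that's 1658's doomsday.
In April the doomsday date is Apr 4.
Apr 12 is 8 days after Apr 4; 8 mod 7 = 1, so Thursday + 1 = Friday.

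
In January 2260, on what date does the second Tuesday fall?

January 10, 2260

January 1, 2260 is a Sunday.
The first Tuesday is therefore January 3 (2 days later).
The second Tuesday is 3 + 1×7 = January 10.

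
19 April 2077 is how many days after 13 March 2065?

Mar 13, 2065 → Mar 13, 2066: 365 days.
Mar 13, 2066 → Mar 13, 2067: 365 days.
Mar 13, 2067 → Mar 13, 2068: 366 days (Feb 29, 2068 is in that span).
Mar 13, 2068 → Mar 13, 2069: 365 days.
Mar 13, 2069 → Mar 13, 2070: 365 days.
Mar 13, 2070 → Mar 13, 2071: 365 days.
Mar 13, 2071 → Mar 13, 2072: 366 days (Feb 29, 2072 is in that span).
Mar 13, 2072 → Mar 13, 2073: 365 days.
Mar 13, 2073 → Mar 13, 2074: 365 days.
Mar 13, 2074 → Mar 13, 2075: 365 days.
Mar 13, 2075 → Mar 13, 2076: 366 days (Feb 29, 2076 is in that span).
Mar 13, 2076 → Mar 13, 2077: 365 days.
Mar 13, 2077 → Apr 13, 2077: 31 days (March has 31).
Apr 13, 2077 → Apr 19, 2077: 6 days.
Total: 4420 days.

4420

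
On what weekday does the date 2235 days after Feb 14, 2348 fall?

Monday

Feb 14, 2348 is a Saturday.
2235 mod 7 = 2, so 2235 days after a Saturday is Saturday + 2 = Monday.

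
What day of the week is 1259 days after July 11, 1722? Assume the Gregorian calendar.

First find the weekday of Jul 11, 1722. Doomsday rule: the anchor day for the 1700s is Sunday. For year 22: 22÷12 = 1 r 10, and 10÷4 = 2, so 1+10+2 = 13.
Sunday + 13 ≡ Saturday — that's 1722's doomsday.
In July the doomsday date is Jul 11.
Jul 11 is the doomsday itself: Saturday.
1259 mod 7 = 6, so 1259 days after a Saturday is Saturday + 6 = Friday.

Friday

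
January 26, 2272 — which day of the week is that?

Doomsday rule: the anchor day for the 2200s is Friday. For year 72: 72÷12 = 6 r 0, and 0÷4 = 0, so 6+0+0 = 6.
Friday + 6 ≡ Thursday — that's 2272's doomsday.
In January the doomsday date is Jan 4 (2272 is a leap year (divisible by 4)).
Jan 26 is 22 days after Jan 4; 22 mod 7 = 1, so Thursday + 1 = Friday.

Friday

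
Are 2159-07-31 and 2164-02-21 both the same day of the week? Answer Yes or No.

Yes

From Jul 31, 2159 to Feb 21, 2164 is 1666 days.
1666 mod 7 = 0, so they are the same weekday.
(Jul 31, 2159 is a Tuesday; Feb 21, 2164 is a Tuesday.)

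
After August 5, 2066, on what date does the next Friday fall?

Aug 5, 2066 is a Thursday.
From Thursday to the next Friday is 1 day.
Aug 5, 2066 + 1 = Aug 6, 2066.

August 6, 2066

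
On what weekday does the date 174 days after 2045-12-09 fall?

First find the weekday of Dec 9, 2045. Doomsday rule: the anchor day for the 2000s is Tuesday. For year 45: 45÷12 = 3 r 9, and 9÷4 = 2, so 3+9+2 = 14.
Tuesday + 14 ≡ Tuesday — that's 2045's doomsday.
In December the doomsday date is Dec 12.
Dec 9 is 3 days before Dec 12; 3 mod 7 = 3, so Tuesday − 3 = Saturday.
174 mod 7 = 6, so 174 days after a Saturday is Saturday + 6 = Friday.

Friday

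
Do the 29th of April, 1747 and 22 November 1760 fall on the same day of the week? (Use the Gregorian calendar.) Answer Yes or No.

From Apr 29, 1747 to Nov 22, 1760 is 4956 days.
4956 mod 7 = 0, so they are the same weekday.
(Apr 29, 1747 is a Saturday; Nov 22, 1760 is a Saturday.)

Yes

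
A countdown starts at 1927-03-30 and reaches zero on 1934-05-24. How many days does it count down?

2612

Mar 30, 1927 → Mar 30, 1928: 366 days (Feb 29, 1928 is in that span).
Mar 30, 1928 → Mar 30, 1929: 365 days.
Mar 30, 1929 → Mar 30, 1930: 365 days.
Mar 30, 1930 → Mar 30, 1931: 365 days.
Mar 30, 1931 → Mar 30, 1932: 366 days (Feb 29, 1932 is in that span).
Mar 30, 1932 → Mar 30, 1933: 365 days.
Mar 30, 1933 → Mar 30, 1934: 365 days.
Mar 30, 1934 → Apr 30, 1934: 31 days (March has 31).
Apr 30, 1934 → May 24, 1934: 24 days.
Total: 2612 days.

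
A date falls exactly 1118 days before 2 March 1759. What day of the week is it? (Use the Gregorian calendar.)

Sunday

Mar 2, 1759 is a Friday.
1118 mod 7 = 5, so 1118 days before a Friday is Friday − 5 = Sunday.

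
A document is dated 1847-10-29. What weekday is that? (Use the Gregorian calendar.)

Doomsday rule: the anchor day for the 1800s is Friday. For year 47: 47÷12 = 3 r 11, and 11÷4 = 2, so 3+11+2 = 16.
Friday + 16 ≡ Sunday — that's 1847's doomsday.
In October the doomsday date is Oct 10.
Oct 29 is 19 days after Oct 10; 19 mod 7 = 5, so Sunday + 5 = Friday.

Friday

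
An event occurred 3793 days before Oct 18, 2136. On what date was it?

May 31, 2126

−366 (one year; includes Feb 29, 2136) → Oct 18, 2135 (3427 left).
−365 (one year) → Oct 18, 2134 (3062 left).
−365 (one year) → Oct 18, 2133 (2697 left).
−365 (one year) → Oct 18, 2132 (2332 left).
−366 (one year; includes Feb 29, 2132) → Oct 18, 2131 (1966 left).
−365 (one year) → Oct 18, 2130 (1601 left).
−365 (one year) → Oct 18, 2129 (1236 left).
−365 (one year) → Oct 18, 2128 (871 left).
−366 (one year; includes Feb 29, 2128) → Oct 18, 2127 (505 left).
−365 (one year) → Oct 18, 2126 (140 left).
−18 → Sep 30, 2126 (end of Sep, 30 days; 122 left).
−30 → Aug 31, 2126 (end of Aug, 31 days; 92 left).
−31 → Jul 31, 2126 (end of Jul, 31 days; 61 left).
−31 → Jun 30, 2126 (end of Jun, 30 days; 30 left).
−30 → May 31, 2126 (end of May, 31 days; 0 left).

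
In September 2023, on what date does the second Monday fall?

September 1, 2023 is a Friday.
The first Monday is therefore September 4 (3 days later).
The second Monday is 4 + 1×7 = September 11.

September 11, 2023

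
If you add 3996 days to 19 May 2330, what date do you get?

April 27, 2341

+365 (one year) → May 19, 2331 (3631 left).
+366 (one year; includes Feb 29, 2332) → May 19, 2332 (3265 left).
+365 (one year) → May 19, 2333 (2900 left).
+365 (one year) → May 19, 2334 (2535 left).
+365 (one year) → May 19, 2335 (2170 left).
+366 (one year; includes Feb 29, 2336) → May 19, 2336 (1804 left).
+365 (one year) → May 19, 2337 (1439 left).
+365 (one year) → May 19, 2338 (1074 left).
+365 (one year) → May 19, 2339 (709 left).
+366 (one year; includes Feb 29, 2340) → May 19, 2340 (343 left).
May has 31 days: +13 → Jun 1, 2340 (330 left).
Jun has 30 days: +30 → Jul 1, 2340 (300 left).
Jul has 31 days: +31 → Aug 1, 2340 (269 left).
Aug has 31 days: +31 → Sep 1, 2340 (238 left).
Sep has 30 days: +30 → Oct 1, 2340 (208 left).
Oct has 31 days: +31 → Nov 1, 2340 (177 left).
Nov has 30 days: +30 → Dec 1, 2340 (147 left).
Dec has 31 days: +31 → Jan 1, 2341 (116 left).
Jan has 31 days: +31 → Feb 1, 2341 (85 left).
Feb has 28 days: +28 → Mar 1, 2341 (57 left).
Mar has 31 days: +31 → Apr 1, 2341 (26 left).
+26 → Apr 27, 2341.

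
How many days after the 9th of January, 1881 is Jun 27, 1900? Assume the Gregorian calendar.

Jan 9, 1881 → Jan 9, 1882: 365 days.
Jan 9, 1882 → Jan 9, 1883: 365 days.
Jan 9, 1883 → Jan 9, 1884: 365 days.
Jan 9, 1884 → Jan 9, 1885: 366 days (Feb 29, 1884 is in that span).
Jan 9, 1885 → Jan 9, 1886: 365 days.
Jan 9, 1886 → Jan 9, 1887: 365 days.
Jan 9, 1887 → Jan 9, 1888: 365 days.
Jan 9, 1888 → Jan 9, 1889: 366 days (Feb 29, 1888 is in that span).
Jan 9, 1889 → Jan 9, 1890: 365 days.
Jan 9, 1890 → Jan 9, 1891: 365 days.
Jan 9, 1891 → Jan 9, 1892: 365 days.
Jan 9, 1892 → Jan 9, 1893: 366 days (Feb 29, 1892 is in that span).
Jan 9, 1893 → Jan 9, 1894: 365 days.
Jan 9, 1894 → Jan 9, 1895: 365 days.
Jan 9, 1895 → Jan 9, 1896: 365 days.
Jan 9, 1896 → Jan 9, 1897: 366 days (Feb 29, 1896 is in that span).
Jan 9, 1897 → Jan 9, 1898: 365 days.
Jan 9, 1898 → Jan 9, 1899: 365 days.
Jan 9, 1899 → Jan 9, 1900: 365 days.
Jan 9, 1900 → Feb 9, 1900: 31 days (January has 31).
Feb 9, 1900 → Mar 9, 1900: 28 days (February has 28).
Mar 9, 1900 → Apr 9, 1900: 31 days (March has 31).
Apr 9, 1900 → May 9, 1900: 30 days (April has 30).
May 9, 1900 → Jun 9, 1900: 31 days (May has 31).
Jun 9, 1900 → Jun 27, 1900: 18 days.
Total: 7108 days.

7108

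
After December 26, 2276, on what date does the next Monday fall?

January 1, 2277

Dec 26, 2276 is a Tuesday.
From Tuesday to the next Monday is 6 days.
Dec 26, 2276 + 6 = Jan 1, 2277.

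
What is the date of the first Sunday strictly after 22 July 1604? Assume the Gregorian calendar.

Jul 22, 1604 is a Thursday.
From Thursday to the next Sunday is 3 days.
Jul 22, 1604 + 3 = Jul 25, 1604.

July 25, 1604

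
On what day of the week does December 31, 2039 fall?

Saturday

January 1, 2039 is a Saturday.
Jan 1, 2039 → Feb 1, 2039: 31 days (January has 31).
Feb 1, 2039 → Mar 1, 2039: 28 days (February has 28).
Mar 1, 2039 → Apr 1, 2039: 31 days (March has 31).
Apr 1, 2039 → May 1, 2039: 30 days (April has 30).
May 1, 2039 → Jun 1, 2039: 31 days (May has 31).
Jun 1, 2039 → Jul 1, 2039: 30 days (June has 30).
Jul 1, 2039 → Aug 1, 2039: 31 days (July has 31).
Aug 1, 2039 → Sep 1, 2039: 31 days (August has 31).
Sep 1, 2039 → Oct 1, 2039: 30 days (September has 30).
Oct 1, 2039 → Nov 1, 2039: 31 days (October has 31).
Nov 1, 2039 → Dec 1, 2039: 30 days (November has 30).
Dec 1, 2039 → Dec 31, 2039: 30 days.
Total: 364 days.
364 mod 7 = 0, so Saturday + 0 = Saturday.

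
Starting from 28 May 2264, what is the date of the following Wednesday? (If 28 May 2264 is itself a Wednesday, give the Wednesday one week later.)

June 1, 2264

May 28, 2264 is a Saturday.
From Saturday to the next Wednesday is 4 days.
May 28, 2264 + 4 = Jun 1, 2264.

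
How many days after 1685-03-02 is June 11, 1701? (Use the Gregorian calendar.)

Mar 2, 1685 → Mar 2, 1686: 365 days.
Mar 2, 1686 → Mar 2, 1687: 365 days.
Mar 2, 1687 → Mar 2, 1688: 366 days (Feb 29, 1688 is in that span).
Mar 2, 1688 → Mar 2, 1689: 365 days.
Mar 2, 1689 → Mar 2, 1690: 365 days.
Mar 2, 1690 → Mar 2, 1691: 365 days.
Mar 2, 1691 → Mar 2, 1692: 366 days (Feb 29, 1692 is in that span).
Mar 2, 1692 → Mar 2, 1693: 365 days.
Mar 2, 1693 → Mar 2, 1694: 365 days.
Mar 2, 1694 → Mar 2, 1695: 365 days.
Mar 2, 1695 → Mar 2, 1696: 366 days (Feb 29, 1696 is in that span).
Mar 2, 1696 → Mar 2, 1697: 365 days.
Mar 2, 1697 → Mar 2, 1698: 365 days.
Mar 2, 1698 → Mar 2, 1699: 365 days.
Mar 2, 1699 → Mar 2, 1700: 365 days.
Mar 2, 1700 → Mar 2, 1701: 365 days.
Mar 2, 1701 → Apr 2, 1701: 31 days (March has 31).
Apr 2, 1701 → May 2, 1701: 30 days (April has 30).
May 2, 1701 → Jun 2, 1701: 31 days (May has 31).
Jun 2, 1701 → Jun 11, 1701: 9 days.
Total: 5944 days.

5944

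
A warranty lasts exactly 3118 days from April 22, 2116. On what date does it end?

November 4, 2124

+365 (one year) → Apr 22, 2117 (2753 left).
+365 (one year) → Apr 22, 2118 (2388 left).
+365 (one year) → Apr 22, 2119 (2023 left).
+366 (one year; includes Feb 29, 2120) → Apr 22, 2120 (1657 left).
+365 (one year) → Apr 22, 2121 (1292 left).
+365 (one year) → Apr 22, 2122 (927 left).
+365 (one year) → Apr 22, 2123 (562 left).
+366 (one year; includes Feb 29, 2124) → Apr 22, 2124 (196 left).
Apr has 30 days: +9 → May 1, 2124 (187 left).
May has 31 days: +31 → Jun 1, 2124 (156 left).
Jun has 30 days: +30 → Jul 1, 2124 (126 left).
Jul has 31 days: +31 → Aug 1, 2124 (95 left).
Aug has 31 days: +31 → Sep 1, 2124 (64 left).
Sep has 30 days: +30 → Oct 1, 2124 (34 left).
Oct has 31 days: +31 → Nov 1, 2124 (3 left).
+3 → Nov 4, 2124.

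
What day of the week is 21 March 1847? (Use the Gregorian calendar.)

Sunday

Doomsday rule: the anchor day for the 1800s is Friday. For year 47: 47÷12 = 3 r 11, and 11÷4 = 2, so 3+11+2 = 16.
Friday + 16 ≡ Sunday — that's 1847's doomsday.
In March the doomsday date is Mar 14.
Mar 21 is 7 days after Mar 14; 7 mod 7 = 0, so Sunday + 0 = Sunday.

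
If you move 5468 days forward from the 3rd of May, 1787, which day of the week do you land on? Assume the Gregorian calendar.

Friday

May 3, 1787 is a Thursday.
5468 mod 7 = 1, so 5468 days after a Thursday is Thursday + 1 = Friday.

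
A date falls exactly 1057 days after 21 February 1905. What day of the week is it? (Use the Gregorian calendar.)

Feb 21, 1905 is a Tuesday.
1057 mod 7 = 0, so 1057 days after a Tuesday is Tuesday + 0 = Tuesday.

Tuesday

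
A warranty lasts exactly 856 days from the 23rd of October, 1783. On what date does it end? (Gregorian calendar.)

+366 (one year; includes Feb 29, 1784) → Oct 23, 1784 (490 left).
+365 (one year) → Oct 23, 1785 (125 left).
Oct has 31 days: +9 → Nov 1, 1785 (116 left).
Nov has 30 days: +30 → Dec 1, 1785 (86 left).
Dec has 31 days: +31 → Jan 1, 1786 (55 left).
Jan has 31 days: +31 → Feb 1, 1786 (24 left).
+24 → Feb 25, 1786.

February 25, 1786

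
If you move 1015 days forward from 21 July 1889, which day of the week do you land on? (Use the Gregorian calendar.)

Jul 21, 1889 is a Sunday.
1015 mod 7 = 0, so 1015 days after a Sunday is Sunday + 0 = Sunday.

Sunday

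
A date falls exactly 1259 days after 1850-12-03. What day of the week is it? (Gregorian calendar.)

First find the weekday of Dec 3, 1850. Doomsday rule: the anchor day for the 1800s is Friday. For year 50: 50÷12 = 4 r 2, and 2÷4 = 0, so 4+2+0 = 6.
Friday + 6 ≡ Thursday — that's 1850's doomsday.
In December the doomsday date is Dec 12.
Dec 3 is 9 days before Dec 12; 9 mod 7 = 2, so Thursday − 2 = Tuesday.
1259 mod 7 = 6, so 1259 days after a Tuesday is Tuesday + 6 = Monday.

Monday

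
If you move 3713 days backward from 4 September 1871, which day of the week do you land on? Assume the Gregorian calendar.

Sep 4, 1871 is a Monday.
3713 mod 7 = 3, so 3713 days before a Monday is Monday − 3 = Friday.

Friday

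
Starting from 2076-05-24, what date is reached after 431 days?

+365 (one year) → May 24, 2077 (66 left).
May has 31 days: +8 → Jun 1, 2077 (58 left).
Jun has 30 days: +30 → Jul 1, 2077 (28 left).
+28 → Jul 29, 2077.

July 29, 2077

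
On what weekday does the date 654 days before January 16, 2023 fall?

Friday

First find the weekday of Jan 16, 2023. Doomsday rule: the anchor day for the 2000s is Tuesday. For year 23: 23÷12 = 1 r 11, and 11÷4 = 2, so 1+11+2 = 14.
Tuesday + 14 ≡ Tuesday — that's 2023's doomsday.
In January the doomsday date is Jan 3 (2023 is not a leap year).
Jan 16 is 13 days after Jan 3; 13 mod 7 = 6, so Tuesday + 6 = Monday.
654 mod 7 = 3, so 654 days before a Monday is Monday − 3 = Friday.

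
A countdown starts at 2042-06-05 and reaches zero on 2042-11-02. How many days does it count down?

150

Jun 5, 2042 → Jul 5, 2042: 30 days (June has 30).
Jul 5, 2042 → Aug 5, 2042: 31 days (July has 31).
Aug 5, 2042 → Sep 5, 2042: 31 days (August has 31).
Sep 5, 2042 → Oct 5, 2042: 30 days (September has 30).
Oct 5, 2042 → Nov 2, 2042: 28 days.
Total: 150 days.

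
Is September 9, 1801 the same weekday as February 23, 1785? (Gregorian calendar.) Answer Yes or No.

From Feb 23, 1785 to Sep 9, 1801 is 6041 days.
6041 mod 7 = 0, so they are the same weekday.
(Feb 23, 1785 is a Wednesday; Sep 9, 1801 is a Wednesday.)

Yes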